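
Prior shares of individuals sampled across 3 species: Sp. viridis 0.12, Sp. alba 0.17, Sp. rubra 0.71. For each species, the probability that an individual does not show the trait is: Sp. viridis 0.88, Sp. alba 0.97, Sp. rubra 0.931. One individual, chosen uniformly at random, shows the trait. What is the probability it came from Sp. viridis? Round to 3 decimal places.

Taking complements, P(trait | each) = Sp. viridis 0.12, Sp. alba 0.03, Sp. rubra 0.069.
By Bayes' rule, posterior ∝ prior × likelihood:
  Sp. viridis: 0.12 × 0.12 = 0.0144
  Sp. alba: 0.17 × 0.03 = 0.0051
  Sp. rubra: 0.71 × 0.069 = 0.04899
Sum = 0.06849.
P(Sp. viridis | evidence) = 0.0144 / 0.06849 ≈ 0.210.

0.210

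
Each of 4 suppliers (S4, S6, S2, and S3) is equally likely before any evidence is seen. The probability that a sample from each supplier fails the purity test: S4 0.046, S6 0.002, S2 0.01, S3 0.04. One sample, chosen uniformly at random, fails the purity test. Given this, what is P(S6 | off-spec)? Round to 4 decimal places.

Since the prior is uniform, the posterior is proportional to the likelihood:
  S4: 0.046
  S6: 0.002
  S2: 0.01
  S3: 0.04
Normalizing constant = 0.098.
P(S6 | evidence) = 0.002 / 0.098 ≈ 0.0204.

0.0204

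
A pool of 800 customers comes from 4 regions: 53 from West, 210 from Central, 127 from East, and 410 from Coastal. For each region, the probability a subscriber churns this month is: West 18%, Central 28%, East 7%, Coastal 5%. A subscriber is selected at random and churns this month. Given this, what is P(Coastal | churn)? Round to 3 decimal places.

By Bayes' rule, posterior ∝ prior × likelihood:
  West: 0.06625 × 0.18 = 0.011925
  Central: 0.2625 × 0.28 = 0.0735
  East: 0.15875 × 0.07 = 0.0111125
  Coastal: 0.5125 × 0.05 = 0.025625
Total = 0.1221625.
P(Coastal | evidence) = 0.025625 / 0.1221625 ≈ 0.210.

0.210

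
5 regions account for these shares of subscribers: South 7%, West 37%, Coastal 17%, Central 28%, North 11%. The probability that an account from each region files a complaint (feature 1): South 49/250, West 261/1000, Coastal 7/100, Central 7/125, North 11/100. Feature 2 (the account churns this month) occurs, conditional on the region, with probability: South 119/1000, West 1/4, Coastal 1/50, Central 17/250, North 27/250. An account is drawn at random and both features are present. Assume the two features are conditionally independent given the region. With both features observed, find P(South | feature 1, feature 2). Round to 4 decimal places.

0.0575

By Bayes' rule, posterior ∝ prior × likelihood:
  South: 0.07 × 0.196 × 0.119 = 0.00163268
  West: 0.37 × 0.261 × 0.25 = 0.0241425
  Coastal: 0.17 × 0.07 × 0.02 = 0.000238
  Central: 0.28 × 0.056 × 0.068 = 0.00106624
  North: 0.11 × 0.11 × 0.108 = 0.0013068
Normalizing constant = 0.02838622.
P(South | evidence) = 0.00163268 / 0.02838622 ≈ 0.0575.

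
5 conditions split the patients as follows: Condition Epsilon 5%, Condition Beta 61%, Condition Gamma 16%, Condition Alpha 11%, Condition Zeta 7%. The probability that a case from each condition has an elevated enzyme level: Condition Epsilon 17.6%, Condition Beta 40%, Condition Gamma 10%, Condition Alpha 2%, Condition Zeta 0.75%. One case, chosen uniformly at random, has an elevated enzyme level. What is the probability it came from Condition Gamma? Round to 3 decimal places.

0.059

Compute prior × likelihood for every hypothesis:
  Condition Epsilon: 0.05 × 0.176 = 0.0088
  Condition Beta: 0.61 × 0.4 = 0.244
  Condition Gamma: 0.16 × 0.1 = 0.016
  Condition Alpha: 0.11 × 0.02 = 0.0022
  Condition Zeta: 0.07 × 0.0075 = 0.000525
Normalizing constant = 0.271525.
P(Condition Gamma | evidence) = 0.016 / 0.271525 ≈ 0.059.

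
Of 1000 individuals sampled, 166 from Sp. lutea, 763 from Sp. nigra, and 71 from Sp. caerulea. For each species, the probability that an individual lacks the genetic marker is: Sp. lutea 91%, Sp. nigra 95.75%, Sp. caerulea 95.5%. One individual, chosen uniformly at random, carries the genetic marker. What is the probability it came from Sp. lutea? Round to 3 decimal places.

Taking complements, P(marker | each) = Sp. lutea 0.09, Sp. nigra 0.0425, Sp. caerulea 0.045.
Unnormalized posteriors (prior × likelihood):
  Sp. lutea: 0.166 × 0.09 = 0.01494
  Sp. nigra: 0.763 × 0.0425 = 0.0324275
  Sp. caerulea: 0.071 × 0.045 = 0.003195
Total = 0.0505625.
P(Sp. lutea | evidence) = 0.01494 / 0.0505625 ≈ 0.295.

0.295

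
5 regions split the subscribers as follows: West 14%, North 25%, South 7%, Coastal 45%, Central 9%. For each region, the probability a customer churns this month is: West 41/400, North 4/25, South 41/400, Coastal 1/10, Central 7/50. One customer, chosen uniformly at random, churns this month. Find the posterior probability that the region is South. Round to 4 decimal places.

0.0602

By Bayes' rule, posterior ∝ prior × likelihood:
  West: 0.14 × 0.1025 = 0.01435
  North: 0.25 × 0.16 = 0.04
  South: 0.07 × 0.1025 = 0.007175
  Coastal: 0.45 × 0.1 = 0.045
  Central: 0.09 × 0.14 = 0.0126
Sum = 0.119125.
P(South | evidence) = 0.007175 / 0.119125 ≈ 0.0602.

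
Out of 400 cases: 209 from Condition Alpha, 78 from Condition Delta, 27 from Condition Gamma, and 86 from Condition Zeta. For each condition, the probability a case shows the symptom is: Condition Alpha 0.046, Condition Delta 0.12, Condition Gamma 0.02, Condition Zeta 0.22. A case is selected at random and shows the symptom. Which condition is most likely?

Condition Zeta

Unnormalized posteriors (prior × likelihood):
  Condition Alpha: 0.5225 × 0.046 = 0.024035
  Condition Delta: 0.195 × 0.12 = 0.0234
  Condition Gamma: 0.0675 × 0.02 = 0.00135
  Condition Zeta: 0.215 × 0.22 = 0.0473
Sum = 0.096085.
Largest term belongs to Condition Zeta, so Condition Zeta is most probable.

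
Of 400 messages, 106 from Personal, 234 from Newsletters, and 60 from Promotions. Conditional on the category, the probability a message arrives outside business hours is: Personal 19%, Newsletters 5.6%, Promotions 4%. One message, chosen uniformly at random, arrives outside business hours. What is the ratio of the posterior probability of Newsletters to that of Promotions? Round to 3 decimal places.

Compute prior × likelihood for every hypothesis:
  Personal: 0.265 × 0.19 = 0.05035
  Newsletters: 0.585 × 0.056 = 0.03276
  Promotions: 0.15 × 0.04 = 0.006
Sum = 0.08911.
The ratio is 0.03276 / 0.006 (the normalizer cancels) = 5.460.

5.460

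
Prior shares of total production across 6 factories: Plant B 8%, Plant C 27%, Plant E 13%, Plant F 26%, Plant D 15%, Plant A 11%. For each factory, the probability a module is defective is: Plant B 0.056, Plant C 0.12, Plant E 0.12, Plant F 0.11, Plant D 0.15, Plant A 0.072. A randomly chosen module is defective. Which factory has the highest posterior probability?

Plant C

By Bayes' rule, posterior ∝ prior × likelihood:
  Plant B: 0.08 × 0.056 = 0.00448
  Plant C: 0.27 × 0.12 = 0.0324
  Plant E: 0.13 × 0.12 = 0.0156
  Plant F: 0.26 × 0.11 = 0.0286
  Plant D: 0.15 × 0.15 = 0.0225
  Plant A: 0.11 × 0.072 = 0.00792
Total = 0.1115.
Largest term belongs to Plant C, so Plant C is most probable.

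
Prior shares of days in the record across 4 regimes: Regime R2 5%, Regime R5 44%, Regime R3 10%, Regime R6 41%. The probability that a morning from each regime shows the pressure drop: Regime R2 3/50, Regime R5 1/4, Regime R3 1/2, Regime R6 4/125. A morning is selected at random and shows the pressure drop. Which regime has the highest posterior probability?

Compute prior × likelihood for every hypothesis:
  Regime R2: 0.05 × 0.06 = 0.003
  Regime R5: 0.44 × 0.25 = 0.11
  Regime R3: 0.1 × 0.5 = 0.05
  Regime R6: 0.41 × 0.032 = 0.01312
Total = 0.17612.
Largest term belongs to Regime R5, so Regime R5 is most probable.

Regime R5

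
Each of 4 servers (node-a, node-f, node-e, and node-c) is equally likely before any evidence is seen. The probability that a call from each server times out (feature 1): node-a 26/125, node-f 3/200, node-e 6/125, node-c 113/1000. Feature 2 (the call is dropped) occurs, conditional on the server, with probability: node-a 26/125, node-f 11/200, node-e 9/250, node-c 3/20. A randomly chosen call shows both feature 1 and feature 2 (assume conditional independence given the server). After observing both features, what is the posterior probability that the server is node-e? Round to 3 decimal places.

Since the prior is uniform, the posterior is proportional to the likelihood:
  node-a: 0.208 × 0.208 = 0.043264
  node-f: 0.015 × 0.055 = 0.000825
  node-e: 0.048 × 0.036 = 0.001728
  node-c: 0.113 × 0.15 = 0.01695
Sum = 0.062767.
P(node-e | evidence) = 0.001728 / 0.062767 ≈ 0.028.

0.028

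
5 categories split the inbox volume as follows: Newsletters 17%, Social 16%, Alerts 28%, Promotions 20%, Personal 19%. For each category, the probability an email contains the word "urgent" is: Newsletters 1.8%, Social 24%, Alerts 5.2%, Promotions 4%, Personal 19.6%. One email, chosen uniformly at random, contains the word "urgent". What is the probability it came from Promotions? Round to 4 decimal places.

Prior × likelihood for each hypothesis:
  Newsletters: 0.17 × 0.018 = 0.00306
  Social: 0.16 × 0.24 = 0.0384
  Alerts: 0.28 × 0.052 = 0.01456
  Promotions: 0.2 × 0.04 = 0.008
  Personal: 0.19 × 0.196 = 0.03724
Normalizing constant = 0.10126.
P(Promotions | evidence) = 0.008 / 0.10126 ≈ 0.0790.

0.0790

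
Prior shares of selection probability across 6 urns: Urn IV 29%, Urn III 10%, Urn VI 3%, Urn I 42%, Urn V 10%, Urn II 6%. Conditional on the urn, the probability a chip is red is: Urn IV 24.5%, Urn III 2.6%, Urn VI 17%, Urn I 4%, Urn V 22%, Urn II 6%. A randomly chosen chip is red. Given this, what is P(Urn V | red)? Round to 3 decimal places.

Unnormalized posteriors (prior × likelihood):
  Urn IV: 0.29 × 0.245 = 0.07105
  Urn III: 0.1 × 0.026 = 0.0026
  Urn VI: 0.03 × 0.17 = 0.0051
  Urn I: 0.42 × 0.04 = 0.0168
  Urn V: 0.1 × 0.22 = 0.022
  Urn II: 0.06 × 0.06 = 0.0036
Sum = 0.12115.
P(Urn V | evidence) = 0.022 / 0.12115 ≈ 0.182.

0.182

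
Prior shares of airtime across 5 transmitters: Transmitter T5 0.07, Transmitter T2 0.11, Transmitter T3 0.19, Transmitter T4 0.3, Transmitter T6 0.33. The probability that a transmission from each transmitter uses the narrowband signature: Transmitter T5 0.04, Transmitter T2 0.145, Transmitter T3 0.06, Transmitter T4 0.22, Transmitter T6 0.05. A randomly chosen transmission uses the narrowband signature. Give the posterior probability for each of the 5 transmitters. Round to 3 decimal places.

Unnormalized posteriors (prior × likelihood):
  Transmitter T5: 0.07 × 0.04 = 0.0028
  Transmitter T2: 0.11 × 0.145 = 0.01595
  Transmitter T3: 0.19 × 0.06 = 0.0114
  Transmitter T4: 0.3 × 0.22 = 0.066
  Transmitter T6: 0.33 × 0.05 = 0.0165
Normalizing constant = 0.11265.
P(Transmitter T5 | narrowband) = 0.0028/0.11265 ≈ 0.025
P(Transmitter T2 | narrowband) = 0.01595/0.11265 ≈ 0.142
P(Transmitter T3 | narrowband) = 0.0114/0.11265 ≈ 0.101
P(Transmitter T4 | narrowband) = 0.066/0.11265 ≈ 0.586
P(Transmitter T6 | narrowband) = 0.0165/0.11265 ≈ 0.146
(Check: 0.025+0.142+0.101+0.586+0.146 = 1.000.)

Transmitter T5 0.025, Transmitter T2 0.142, Transmitter T3 0.101, Transmitter T4 0.586, Transmitter T6 0.146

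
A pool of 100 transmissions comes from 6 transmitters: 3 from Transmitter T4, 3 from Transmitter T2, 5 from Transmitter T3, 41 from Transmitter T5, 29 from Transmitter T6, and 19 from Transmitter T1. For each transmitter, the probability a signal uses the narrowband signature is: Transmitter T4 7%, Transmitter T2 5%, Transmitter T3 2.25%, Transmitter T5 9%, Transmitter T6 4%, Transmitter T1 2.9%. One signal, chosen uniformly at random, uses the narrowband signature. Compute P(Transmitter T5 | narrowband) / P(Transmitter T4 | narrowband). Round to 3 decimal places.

17.571

Prior × likelihood for each hypothesis:
  Transmitter T4: 0.03 × 0.07 = 0.0021
  Transmitter T2: 0.03 × 0.05 = 0.0015
  Transmitter T3: 0.05 × 0.0225 = 0.001125
  Transmitter T5: 0.41 × 0.09 = 0.0369
  Transmitter T6: 0.29 × 0.04 = 0.0116
  Transmitter T1: 0.19 × 0.029 = 0.00551
Normalizing constant = 0.058735.
The ratio is 0.0369 / 0.0021 (the normalizer cancels) = 17.571.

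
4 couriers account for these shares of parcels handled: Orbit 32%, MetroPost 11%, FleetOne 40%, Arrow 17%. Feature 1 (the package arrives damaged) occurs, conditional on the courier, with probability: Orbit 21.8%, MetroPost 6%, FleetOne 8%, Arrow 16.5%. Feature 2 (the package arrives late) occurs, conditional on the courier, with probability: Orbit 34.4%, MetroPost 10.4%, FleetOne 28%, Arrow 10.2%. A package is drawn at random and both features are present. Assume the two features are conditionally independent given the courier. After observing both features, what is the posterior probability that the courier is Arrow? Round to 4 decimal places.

Unnormalized posteriors (prior × likelihood):
  Orbit: 0.32 × 0.218 × 0.344 = 0.02399744
  MetroPost: 0.11 × 0.06 × 0.104 = 0.0006864
  FleetOne: 0.4 × 0.08 × 0.28 = 0.00896
  Arrow: 0.17 × 0.165 × 0.102 = 0.0028611
Normalizing constant = 0.03650494.
P(Arrow | evidence) = 0.0028611 / 0.03650494 ≈ 0.0784.

0.0784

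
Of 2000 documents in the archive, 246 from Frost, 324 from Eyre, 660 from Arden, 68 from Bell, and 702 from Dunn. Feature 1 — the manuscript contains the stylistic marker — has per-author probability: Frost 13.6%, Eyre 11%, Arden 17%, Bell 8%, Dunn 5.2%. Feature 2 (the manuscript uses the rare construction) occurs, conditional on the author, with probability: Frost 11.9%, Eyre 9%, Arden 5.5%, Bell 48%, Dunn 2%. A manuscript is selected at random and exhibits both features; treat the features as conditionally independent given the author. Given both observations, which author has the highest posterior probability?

Arden

Compute prior × likelihood for every hypothesis:
  Frost: 0.123 × 0.136 × 0.119 = 0.001990632
  Eyre: 0.162 × 0.11 × 0.09 = 0.0016038
  Arden: 0.33 × 0.17 × 0.055 = 0.0030855
  Bell: 0.034 × 0.08 × 0.48 = 0.0013056
  Dunn: 0.351 × 0.052 × 0.02 = 0.00036504
Normalizing constant = 0.008350572.
Largest term belongs to Arden, so Arden is most probable.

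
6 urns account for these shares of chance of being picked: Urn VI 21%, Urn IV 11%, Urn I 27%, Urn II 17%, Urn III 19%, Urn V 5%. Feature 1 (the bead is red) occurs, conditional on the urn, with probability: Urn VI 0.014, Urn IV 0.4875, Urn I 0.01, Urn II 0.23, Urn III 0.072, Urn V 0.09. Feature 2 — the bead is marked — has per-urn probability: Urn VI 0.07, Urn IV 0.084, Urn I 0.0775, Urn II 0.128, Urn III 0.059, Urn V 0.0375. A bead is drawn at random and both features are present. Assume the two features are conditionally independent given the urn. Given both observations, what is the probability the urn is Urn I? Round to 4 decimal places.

0.0192

Compute prior × likelihood for every hypothesis:
  Urn VI: 0.21 × 0.014 × 0.07 = 0.0002058
  Urn IV: 0.11 × 0.4875 × 0.084 = 0.0045045
  Urn I: 0.27 × 0.01 × 0.0775 = 0.00020925
  Urn II: 0.17 × 0.23 × 0.128 = 0.0050048
  Urn III: 0.19 × 0.072 × 0.059 = 0.00080712
  Urn V: 0.05 × 0.09 × 0.0375 = 0.00016875
Sum = 0.01090022.
P(Urn I | evidence) = 0.00020925 / 0.01090022 ≈ 0.0192.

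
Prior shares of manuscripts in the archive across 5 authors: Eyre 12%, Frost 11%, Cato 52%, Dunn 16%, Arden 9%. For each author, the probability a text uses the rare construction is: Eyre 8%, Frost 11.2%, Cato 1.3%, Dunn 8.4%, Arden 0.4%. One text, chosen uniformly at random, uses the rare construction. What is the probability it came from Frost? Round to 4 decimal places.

0.2900

Prior × likelihood for each hypothesis:
  Eyre: 0.12 × 0.08 = 0.0096
  Frost: 0.11 × 0.112 = 0.01232
  Cato: 0.52 × 0.013 = 0.00676
  Dunn: 0.16 × 0.084 = 0.01344
  Arden: 0.09 × 0.004 = 0.00036
Total = 0.04248.
P(Frost | evidence) = 0.01232 / 0.04248 ≈ 0.2900.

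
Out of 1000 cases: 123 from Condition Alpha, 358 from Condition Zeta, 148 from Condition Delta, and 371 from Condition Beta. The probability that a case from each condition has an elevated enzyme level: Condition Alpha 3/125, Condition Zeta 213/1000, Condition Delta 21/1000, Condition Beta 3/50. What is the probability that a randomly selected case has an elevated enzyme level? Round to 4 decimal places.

0.1046

Unnormalized posteriors (prior × likelihood):
  Condition Alpha: 0.123 × 0.024 = 0.002952
  Condition Zeta: 0.358 × 0.213 = 0.076254
  Condition Delta: 0.148 × 0.021 = 0.003108
  Condition Beta: 0.371 × 0.06 = 0.02226
P(elevated) = 0.002952 + 0.076254 + 0.003108 + 0.02226 = 0.104574 → 0.1046.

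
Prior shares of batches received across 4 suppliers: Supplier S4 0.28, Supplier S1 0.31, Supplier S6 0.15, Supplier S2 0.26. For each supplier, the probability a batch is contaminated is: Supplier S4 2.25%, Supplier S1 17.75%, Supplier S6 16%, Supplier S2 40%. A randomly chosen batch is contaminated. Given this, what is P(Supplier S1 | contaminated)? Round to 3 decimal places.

Unnormalized posteriors (prior × likelihood):
  Supplier S4: 0.28 × 0.0225 = 0.0063
  Supplier S1: 0.31 × 0.1775 = 0.055025
  Supplier S6: 0.15 × 0.16 = 0.024
  Supplier S2: 0.26 × 0.4 = 0.104
Normalizing constant = 0.189325.
P(Supplier S1 | evidence) = 0.055025 / 0.189325 ≈ 0.291.

0.291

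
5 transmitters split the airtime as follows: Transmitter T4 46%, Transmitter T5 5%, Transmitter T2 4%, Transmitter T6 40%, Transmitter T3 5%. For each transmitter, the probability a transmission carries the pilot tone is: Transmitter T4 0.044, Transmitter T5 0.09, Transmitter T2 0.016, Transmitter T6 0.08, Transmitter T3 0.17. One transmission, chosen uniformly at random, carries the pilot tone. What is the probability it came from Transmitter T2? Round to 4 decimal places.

0.0097

Unnormalized posteriors (prior × likelihood):
  Transmitter T4: 0.46 × 0.044 = 0.02024
  Transmitter T5: 0.05 × 0.09 = 0.0045
  Transmitter T2: 0.04 × 0.016 = 0.00064
  Transmitter T6: 0.4 × 0.08 = 0.032
  Transmitter T3: 0.05 × 0.17 = 0.0085
Total = 0.06588.
P(Transmitter T2 | evidence) = 0.00064 / 0.06588 ≈ 0.0097.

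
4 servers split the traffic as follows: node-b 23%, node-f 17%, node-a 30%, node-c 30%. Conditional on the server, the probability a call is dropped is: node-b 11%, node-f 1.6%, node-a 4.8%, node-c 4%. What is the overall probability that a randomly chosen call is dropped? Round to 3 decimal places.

By Bayes' rule, posterior ∝ prior × likelihood:
  node-b: 0.23 × 0.11 = 0.0253
  node-f: 0.17 × 0.016 = 0.00272
  node-a: 0.3 × 0.048 = 0.0144
  node-c: 0.3 × 0.04 = 0.012
P(dropped) = 0.0253 + 0.00272 + 0.0144 + 0.012 = 0.05442 → 0.054.

0.054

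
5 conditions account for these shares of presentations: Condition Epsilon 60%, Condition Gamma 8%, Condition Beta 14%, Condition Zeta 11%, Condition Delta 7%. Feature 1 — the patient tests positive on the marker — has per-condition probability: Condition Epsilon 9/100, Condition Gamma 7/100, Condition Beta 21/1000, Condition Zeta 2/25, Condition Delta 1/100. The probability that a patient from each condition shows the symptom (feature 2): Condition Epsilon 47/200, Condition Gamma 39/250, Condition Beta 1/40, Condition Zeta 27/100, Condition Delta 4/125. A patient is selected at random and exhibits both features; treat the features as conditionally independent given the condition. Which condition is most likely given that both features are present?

Condition Epsilon

Compute prior × likelihood for every hypothesis:
  Condition Epsilon: 0.6 × 0.09 × 0.235 = 0.01269
  Condition Gamma: 0.08 × 0.07 × 0.156 = 0.0008736
  Condition Beta: 0.14 × 0.021 × 0.025 = 0.0000735
  Condition Zeta: 0.11 × 0.08 × 0.27 = 0.002376
  Condition Delta: 0.07 × 0.01 × 0.032 = 0.0000224
Normalizing constant = 0.0160355.
Largest term belongs to Condition Epsilon, so Condition Epsilon is most probable.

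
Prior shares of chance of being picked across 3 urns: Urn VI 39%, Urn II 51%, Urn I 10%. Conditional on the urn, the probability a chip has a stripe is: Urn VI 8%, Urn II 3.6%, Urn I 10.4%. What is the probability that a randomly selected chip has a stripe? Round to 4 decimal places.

0.0600

Prior × likelihood for each hypothesis:
  Urn VI: 0.39 × 0.08 = 0.0312
  Urn II: 0.51 × 0.036 = 0.01836
  Urn I: 0.1 × 0.104 = 0.0104
P(striped) = 0.0312 + 0.01836 + 0.0104 = 0.05996 → 0.0600.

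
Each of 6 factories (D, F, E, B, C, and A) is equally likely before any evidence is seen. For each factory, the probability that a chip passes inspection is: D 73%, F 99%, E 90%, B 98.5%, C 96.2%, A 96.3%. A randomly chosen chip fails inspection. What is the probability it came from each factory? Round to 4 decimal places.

D 0.5745, F 0.0213, E 0.2128, B 0.0319, C 0.0809, A 0.0787

Taking complements, P(nonconforming | each) = D 0.27, F 0.01, E 0.1, B 0.015, C 0.038, A 0.037.
With a uniform prior (1/6 each), posterior ∝ likelihood:
  D: 0.27
  F: 0.01
  E: 0.1
  B: 0.015
  C: 0.038
  A: 0.037
Sum = 0.47.
P(D | nonconforming) = 0.27/0.47 ≈ 0.5745
P(F | nonconforming) = 0.01/0.47 ≈ 0.0213
P(E | nonconforming) = 0.1/0.47 ≈ 0.2128
P(B | nonconforming) = 0.015/0.47 ≈ 0.0319
P(C | nonconforming) = 0.038/0.47 ≈ 0.0809
P(A | nonconforming) = 0.037/0.47 ≈ 0.0787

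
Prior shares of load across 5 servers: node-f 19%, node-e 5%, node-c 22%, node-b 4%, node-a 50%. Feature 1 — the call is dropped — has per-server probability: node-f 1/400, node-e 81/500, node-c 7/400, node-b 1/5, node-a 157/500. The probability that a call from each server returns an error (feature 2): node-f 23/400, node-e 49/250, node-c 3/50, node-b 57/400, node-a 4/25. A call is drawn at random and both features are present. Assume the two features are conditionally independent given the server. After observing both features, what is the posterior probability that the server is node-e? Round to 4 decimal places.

Unnormalized posteriors (prior × likelihood):
  node-f: 0.19 × 0.0025 × 0.0575 = 0.0000273125
  node-e: 0.05 × 0.162 × 0.196 = 0.0015876
  node-c: 0.22 × 0.0175 × 0.06 = 0.000231
  node-b: 0.04 × 0.2 × 0.1425 = 0.00114
  node-a: 0.5 × 0.314 × 0.16 = 0.02512
Normalizing constant = 0.0281059125.
P(node-e | evidence) = 0.0015876 / 0.0281059125 ≈ 0.0565.

0.0565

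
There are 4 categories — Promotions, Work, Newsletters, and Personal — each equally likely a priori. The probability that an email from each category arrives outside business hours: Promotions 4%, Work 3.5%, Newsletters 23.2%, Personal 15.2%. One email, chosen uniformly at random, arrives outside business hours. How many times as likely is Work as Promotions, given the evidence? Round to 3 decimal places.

0.875

With a uniform prior (1/4 each), posterior ∝ likelihood:
  Promotions: 0.04
  Work: 0.035
  Newsletters: 0.232
  Personal: 0.152
Normalizing constant = 0.459.
The ratio is 0.035 / 0.04 (the normalizer cancels) = 0.875.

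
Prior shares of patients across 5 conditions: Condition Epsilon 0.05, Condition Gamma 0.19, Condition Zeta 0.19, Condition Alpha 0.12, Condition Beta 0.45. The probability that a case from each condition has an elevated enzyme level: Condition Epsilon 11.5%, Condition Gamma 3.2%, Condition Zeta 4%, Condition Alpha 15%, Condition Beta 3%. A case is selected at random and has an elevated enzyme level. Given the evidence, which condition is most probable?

Prior × likelihood for each hypothesis:
  Condition Epsilon: 0.05 × 0.115 = 0.00575
  Condition Gamma: 0.19 × 0.032 = 0.00608
  Condition Zeta: 0.19 × 0.04 = 0.0076
  Condition Alpha: 0.12 × 0.15 = 0.018
  Condition Beta: 0.45 × 0.03 = 0.0135
Sum = 0.05093.
Largest term belongs to Condition Alpha, so Condition Alpha is most probable.

Condition Alpha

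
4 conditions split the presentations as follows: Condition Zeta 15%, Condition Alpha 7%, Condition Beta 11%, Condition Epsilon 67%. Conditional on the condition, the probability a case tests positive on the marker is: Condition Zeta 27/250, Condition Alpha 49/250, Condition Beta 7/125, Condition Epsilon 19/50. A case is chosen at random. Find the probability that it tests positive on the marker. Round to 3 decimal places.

0.291

By Bayes' rule, posterior ∝ prior × likelihood:
  Condition Zeta: 0.15 × 0.108 = 0.0162
  Condition Alpha: 0.07 × 0.196 = 0.01372
  Condition Beta: 0.11 × 0.056 = 0.00616
  Condition Epsilon: 0.67 × 0.38 = 0.2546
P(marker-positive) = 0.0162 + 0.01372 + 0.00616 + 0.2546 = 0.29068 → 0.291.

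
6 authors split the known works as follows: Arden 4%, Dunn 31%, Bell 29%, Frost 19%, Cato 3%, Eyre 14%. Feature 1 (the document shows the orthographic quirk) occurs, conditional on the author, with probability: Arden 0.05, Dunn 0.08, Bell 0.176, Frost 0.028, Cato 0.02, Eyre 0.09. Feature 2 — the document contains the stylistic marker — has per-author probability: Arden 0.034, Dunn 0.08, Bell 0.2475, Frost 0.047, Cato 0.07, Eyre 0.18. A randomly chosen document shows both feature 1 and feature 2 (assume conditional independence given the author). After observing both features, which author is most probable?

Bell

Compute prior × likelihood for every hypothesis:
  Arden: 0.04 × 0.05 × 0.034 = 0.000068
  Dunn: 0.31 × 0.08 × 0.08 = 0.001984
  Bell: 0.29 × 0.176 × 0.2475 = 0.0126324
  Frost: 0.19 × 0.028 × 0.047 = 0.00025004
  Cato: 0.03 × 0.02 × 0.07 = 0.000042
  Eyre: 0.14 × 0.09 × 0.18 = 0.002268
Total = 0.01724444.
Largest term belongs to Bell, so Bell is most probable.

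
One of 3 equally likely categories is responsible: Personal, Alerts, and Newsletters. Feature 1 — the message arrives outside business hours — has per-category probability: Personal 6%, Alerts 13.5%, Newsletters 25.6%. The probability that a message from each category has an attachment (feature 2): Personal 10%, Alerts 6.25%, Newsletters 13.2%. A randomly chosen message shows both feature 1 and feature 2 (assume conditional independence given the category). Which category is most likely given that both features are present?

Since the prior is uniform, the posterior is proportional to the likelihood:
  Personal: 0.06 × 0.1 = 0.006
  Alerts: 0.135 × 0.0625 = 0.0084375
  Newsletters: 0.256 × 0.132 = 0.033792
Total = 0.0482295.
Largest term belongs to Newsletters, so Newsletters is most probable.

Newsletters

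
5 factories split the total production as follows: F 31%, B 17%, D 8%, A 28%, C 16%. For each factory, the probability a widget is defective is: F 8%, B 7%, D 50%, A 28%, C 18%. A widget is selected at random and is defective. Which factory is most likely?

A

Unnormalized posteriors (prior × likelihood):
  F: 0.31 × 0.08 = 0.0248
  B: 0.17 × 0.07 = 0.0119
  D: 0.08 × 0.5 = 0.04
  A: 0.28 × 0.28 = 0.0784
  C: 0.16 × 0.18 = 0.0288
Sum = 0.1839.
Largest term belongs to A, so A is most probable.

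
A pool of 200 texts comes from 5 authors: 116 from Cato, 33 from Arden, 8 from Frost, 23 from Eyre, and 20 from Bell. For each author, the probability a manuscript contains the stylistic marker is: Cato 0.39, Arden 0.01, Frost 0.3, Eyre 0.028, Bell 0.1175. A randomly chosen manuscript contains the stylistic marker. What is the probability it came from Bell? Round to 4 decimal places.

By Bayes' rule, posterior ∝ prior × likelihood:
  Cato: 0.58 × 0.39 = 0.2262
  Arden: 0.165 × 0.01 = 0.00165
  Frost: 0.04 × 0.3 = 0.012
  Eyre: 0.115 × 0.028 = 0.00322
  Bell: 0.1 × 0.1175 = 0.01175
Sum = 0.25482.
P(Bell | evidence) = 0.01175 / 0.25482 ≈ 0.0461.

0.0461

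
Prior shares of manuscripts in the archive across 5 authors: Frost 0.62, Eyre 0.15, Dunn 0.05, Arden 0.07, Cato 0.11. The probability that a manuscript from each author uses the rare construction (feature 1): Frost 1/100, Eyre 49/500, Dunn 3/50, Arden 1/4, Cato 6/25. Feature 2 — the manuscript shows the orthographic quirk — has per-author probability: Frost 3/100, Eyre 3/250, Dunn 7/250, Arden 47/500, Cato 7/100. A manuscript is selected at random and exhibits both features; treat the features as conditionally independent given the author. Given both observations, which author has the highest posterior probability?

Compute prior × likelihood for every hypothesis:
  Frost: 0.62 × 0.01 × 0.03 = 0.000186
  Eyre: 0.15 × 0.098 × 0.012 = 0.0001764
  Dunn: 0.05 × 0.06 × 0.028 = 0.000084
  Arden: 0.07 × 0.25 × 0.094 = 0.001645
  Cato: 0.11 × 0.24 × 0.07 = 0.001848
Normalizing constant = 0.0039394.
Largest term belongs to Cato, so Cato is most probable.

Cato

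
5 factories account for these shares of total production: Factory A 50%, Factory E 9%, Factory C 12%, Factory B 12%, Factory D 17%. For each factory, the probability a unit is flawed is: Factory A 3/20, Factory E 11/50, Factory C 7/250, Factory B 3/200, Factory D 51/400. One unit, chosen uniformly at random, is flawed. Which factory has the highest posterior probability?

Compute prior × likelihood for every hypothesis:
  Factory A: 0.5 × 0.15 = 0.075
  Factory E: 0.09 × 0.22 = 0.0198
  Factory C: 0.12 × 0.028 = 0.00336
  Factory B: 0.12 × 0.015 = 0.0018
  Factory D: 0.17 × 0.1275 = 0.021675
Sum = 0.121635.
Largest term belongs to Factory A, so Factory A is most probable.

Factory A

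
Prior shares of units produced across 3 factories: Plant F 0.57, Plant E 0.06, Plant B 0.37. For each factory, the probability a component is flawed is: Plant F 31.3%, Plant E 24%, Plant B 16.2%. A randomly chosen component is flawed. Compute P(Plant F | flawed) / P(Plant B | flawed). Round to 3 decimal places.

Prior × likelihood for each hypothesis:
  Plant F: 0.57 × 0.313 = 0.17841
  Plant E: 0.06 × 0.24 = 0.0144
  Plant B: 0.37 × 0.162 = 0.05994
Total = 0.25275.
The ratio is 0.17841 / 0.05994 (the normalizer cancels) = 2.976.

2.976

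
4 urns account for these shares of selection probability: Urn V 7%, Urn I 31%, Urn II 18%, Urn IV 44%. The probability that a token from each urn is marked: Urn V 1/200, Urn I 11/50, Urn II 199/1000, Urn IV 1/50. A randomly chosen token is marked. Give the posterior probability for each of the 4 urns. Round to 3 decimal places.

Urn V 0.003, Urn I 0.603, Urn II 0.317, Urn IV 0.078

Prior × likelihood for each hypothesis:
  Urn V: 0.07 × 0.005 = 0.00035
  Urn I: 0.31 × 0.22 = 0.0682
  Urn II: 0.18 × 0.199 = 0.03582
  Urn IV: 0.44 × 0.02 = 0.0088
Sum = 0.11317.
P(Urn V | marked) = 0.00035/0.11317 ≈ 0.003
P(Urn I | marked) = 0.0682/0.11317 ≈ 0.603
P(Urn II | marked) = 0.03582/0.11317 ≈ 0.317
P(Urn IV | marked) = 0.0088/0.11317 ≈ 0.078
(Check: 0.003+0.603+0.317+0.078 = 1.001.)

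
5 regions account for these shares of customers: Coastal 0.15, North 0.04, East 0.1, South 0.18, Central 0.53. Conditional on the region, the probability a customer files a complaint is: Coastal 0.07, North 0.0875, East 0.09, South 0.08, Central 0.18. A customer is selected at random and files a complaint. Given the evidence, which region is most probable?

Central

Prior × likelihood for each hypothesis:
  Coastal: 0.15 × 0.07 = 0.0105
  North: 0.04 × 0.0875 = 0.0035
  East: 0.1 × 0.09 = 0.009
  South: 0.18 × 0.08 = 0.0144
  Central: 0.53 × 0.18 = 0.0954
Normalizing constant = 0.1328.
Largest term belongs to Central, so Central is most probable.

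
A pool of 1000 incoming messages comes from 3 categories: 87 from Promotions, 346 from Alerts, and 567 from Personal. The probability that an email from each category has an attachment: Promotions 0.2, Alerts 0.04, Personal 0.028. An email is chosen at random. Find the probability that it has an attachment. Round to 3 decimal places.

Prior × likelihood for each hypothesis:
  Promotions: 0.087 × 0.2 = 0.0174
  Alerts: 0.346 × 0.04 = 0.01384
  Personal: 0.567 × 0.028 = 0.015876
P(attachment) = 0.0174 + 0.01384 + 0.015876 = 0.047116 → 0.047.

0.047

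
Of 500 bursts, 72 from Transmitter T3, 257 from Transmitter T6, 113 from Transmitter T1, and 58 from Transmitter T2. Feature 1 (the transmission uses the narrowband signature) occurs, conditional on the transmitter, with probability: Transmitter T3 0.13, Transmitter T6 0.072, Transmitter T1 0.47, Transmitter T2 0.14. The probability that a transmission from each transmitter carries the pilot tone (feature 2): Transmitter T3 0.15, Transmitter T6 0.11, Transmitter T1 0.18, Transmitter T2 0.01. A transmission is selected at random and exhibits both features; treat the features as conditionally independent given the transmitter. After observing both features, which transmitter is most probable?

By Bayes' rule, posterior ∝ prior × likelihood:
  Transmitter T3: 0.144 × 0.13 × 0.15 = 0.002808
  Transmitter T6: 0.514 × 0.072 × 0.11 = 0.00407088
  Transmitter T1: 0.226 × 0.47 × 0.18 = 0.0191196
  Transmitter T2: 0.116 × 0.14 × 0.01 = 0.0001624
Total = 0.02616088.
Largest term belongs to Transmitter T1, so Transmitter T1 is most probable.

Transmitter T1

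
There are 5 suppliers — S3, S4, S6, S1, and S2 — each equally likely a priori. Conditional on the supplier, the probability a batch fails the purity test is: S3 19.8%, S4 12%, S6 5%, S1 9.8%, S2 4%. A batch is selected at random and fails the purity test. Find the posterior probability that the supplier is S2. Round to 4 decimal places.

Since the prior is uniform, the posterior is proportional to the likelihood:
  S3: 0.198
  S4: 0.12
  S6: 0.05
  S1: 0.098
  S2: 0.04
Sum = 0.506.
P(S2 | evidence) = 0.04 / 0.506 ≈ 0.0791.

0.0791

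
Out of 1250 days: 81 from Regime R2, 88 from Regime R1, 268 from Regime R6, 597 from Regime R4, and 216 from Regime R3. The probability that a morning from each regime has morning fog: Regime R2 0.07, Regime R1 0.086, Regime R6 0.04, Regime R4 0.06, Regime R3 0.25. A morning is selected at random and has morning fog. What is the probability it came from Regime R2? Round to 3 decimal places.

0.050

Unnormalized posteriors (prior × likelihood):
  Regime R2: 0.0648 × 0.07 = 0.004536
  Regime R1: 0.0704 × 0.086 = 0.0060544
  Regime R6: 0.2144 × 0.04 = 0.008576
  Regime R4: 0.4776 × 0.06 = 0.028656
  Regime R3: 0.1728 × 0.25 = 0.0432
Normalizing constant = 0.0910224.
P(Regime R2 | evidence) = 0.004536 / 0.0910224 ≈ 0.050.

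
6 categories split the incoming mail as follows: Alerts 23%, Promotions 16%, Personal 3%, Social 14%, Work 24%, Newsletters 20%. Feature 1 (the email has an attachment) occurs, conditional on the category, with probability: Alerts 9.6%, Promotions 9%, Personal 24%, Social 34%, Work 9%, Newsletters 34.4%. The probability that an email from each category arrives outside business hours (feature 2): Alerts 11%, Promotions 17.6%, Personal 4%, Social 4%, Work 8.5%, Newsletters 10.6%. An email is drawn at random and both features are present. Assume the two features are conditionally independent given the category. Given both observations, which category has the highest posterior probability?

By Bayes' rule, posterior ∝ prior × likelihood:
  Alerts: 0.23 × 0.096 × 0.11 = 0.0024288
  Promotions: 0.16 × 0.09 × 0.176 = 0.0025344
  Personal: 0.03 × 0.24 × 0.04 = 0.000288
  Social: 0.14 × 0.34 × 0.04 = 0.001904
  Work: 0.24 × 0.09 × 0.085 = 0.001836
  Newsletters: 0.2 × 0.344 × 0.106 = 0.0072928
Normalizing constant = 0.016284.
Largest term belongs to Newsletters, so Newsletters is most probable.

Newsletters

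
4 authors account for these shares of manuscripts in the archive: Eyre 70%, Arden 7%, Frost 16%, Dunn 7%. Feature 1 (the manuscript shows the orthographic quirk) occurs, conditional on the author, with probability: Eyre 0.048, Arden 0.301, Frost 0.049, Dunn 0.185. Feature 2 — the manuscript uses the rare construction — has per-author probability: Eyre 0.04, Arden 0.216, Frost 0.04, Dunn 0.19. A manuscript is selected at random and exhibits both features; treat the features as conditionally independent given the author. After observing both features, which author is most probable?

Compute prior × likelihood for every hypothesis:
  Eyre: 0.7 × 0.048 × 0.04 = 0.001344
  Arden: 0.07 × 0.301 × 0.216 = 0.00455112
  Frost: 0.16 × 0.049 × 0.04 = 0.0003136
  Dunn: 0.07 × 0.185 × 0.19 = 0.0024605
Total = 0.00866922.
Largest term belongs to Arden, so Arden is most probable.

Arden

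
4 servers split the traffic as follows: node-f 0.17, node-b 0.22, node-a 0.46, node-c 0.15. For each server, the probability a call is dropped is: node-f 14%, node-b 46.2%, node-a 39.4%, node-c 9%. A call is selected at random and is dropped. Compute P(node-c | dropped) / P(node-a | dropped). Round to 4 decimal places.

0.0745

Prior × likelihood for each hypothesis:
  node-f: 0.17 × 0.14 = 0.0238
  node-b: 0.22 × 0.462 = 0.10164
  node-a: 0.46 × 0.394 = 0.18124
  node-c: 0.15 × 0.09 = 0.0135
Total = 0.32018.
The ratio is 0.0135 / 0.18124 (the normalizer cancels) = 0.0745.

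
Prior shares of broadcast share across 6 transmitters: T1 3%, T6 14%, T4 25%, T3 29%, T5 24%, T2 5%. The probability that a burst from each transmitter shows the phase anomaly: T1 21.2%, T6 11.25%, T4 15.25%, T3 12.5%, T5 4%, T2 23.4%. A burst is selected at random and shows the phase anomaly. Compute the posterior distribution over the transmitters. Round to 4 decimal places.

T1 0.0540, T6 0.1337, T4 0.3237, T3 0.3078, T5 0.0815, T2 0.0993

By Bayes' rule, posterior ∝ prior × likelihood:
  T1: 0.03 × 0.212 = 0.00636
  T6: 0.14 × 0.1125 = 0.01575
  T4: 0.25 × 0.1525 = 0.038125
  T3: 0.29 × 0.125 = 0.03625
  T5: 0.24 × 0.04 = 0.0096
  T2: 0.05 × 0.234 = 0.0117
Sum = 0.117785.
P(T1 | anomaly) = 0.00636/0.117785 ≈ 0.0540
P(T6 | anomaly) = 0.01575/0.117785 ≈ 0.1337
P(T4 | anomaly) = 0.038125/0.117785 ≈ 0.3237
P(T3 | anomaly) = 0.03625/0.117785 ≈ 0.3078
P(T5 | anomaly) = 0.0096/0.117785 ≈ 0.0815
P(T2 | anomaly) = 0.0117/0.117785 ≈ 0.0993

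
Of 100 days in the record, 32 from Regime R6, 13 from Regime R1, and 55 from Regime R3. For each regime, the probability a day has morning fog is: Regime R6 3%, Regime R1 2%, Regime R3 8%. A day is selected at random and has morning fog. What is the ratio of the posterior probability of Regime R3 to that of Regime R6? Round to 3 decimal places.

Prior × likelihood for each hypothesis:
  Regime R6: 0.32 × 0.03 = 0.0096
  Regime R1: 0.13 × 0.02 = 0.0026
  Regime R3: 0.55 × 0.08 = 0.044
Total = 0.0562.
The ratio is 0.044 / 0.0096 (the normalizer cancels) = 4.583.

4.583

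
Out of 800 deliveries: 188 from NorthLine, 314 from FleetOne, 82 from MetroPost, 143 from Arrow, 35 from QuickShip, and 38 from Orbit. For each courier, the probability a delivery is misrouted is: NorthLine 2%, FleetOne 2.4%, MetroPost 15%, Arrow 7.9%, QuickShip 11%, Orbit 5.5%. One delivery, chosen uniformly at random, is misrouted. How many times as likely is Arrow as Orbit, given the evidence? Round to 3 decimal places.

Prior × likelihood for each hypothesis:
  NorthLine: 0.235 × 0.02 = 0.0047
  FleetOne: 0.3925 × 0.024 = 0.00942
  MetroPost: 0.1025 × 0.15 = 0.015375
  Arrow: 0.17875 × 0.079 = 0.01412125
  QuickShip: 0.04375 × 0.11 = 0.0048125
  Orbit: 0.0475 × 0.055 = 0.0026125
Sum = 0.05104125.
The ratio is 0.01412125 / 0.0026125 (the normalizer cancels) = 5.405.

5.405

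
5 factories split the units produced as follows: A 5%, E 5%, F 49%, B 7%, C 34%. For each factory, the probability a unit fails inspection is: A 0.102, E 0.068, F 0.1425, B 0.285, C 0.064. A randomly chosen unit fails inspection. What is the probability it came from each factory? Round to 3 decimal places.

By Bayes' rule, posterior ∝ prior × likelihood:
  A: 0.05 × 0.102 = 0.0051
  E: 0.05 × 0.068 = 0.0034
  F: 0.49 × 0.1425 = 0.069825
  B: 0.07 × 0.285 = 0.01995
  C: 0.34 × 0.064 = 0.02176
Normalizing constant = 0.120035.
P(A | nonconforming) = 0.0051/0.120035 ≈ 0.042
P(E | nonconforming) = 0.0034/0.120035 ≈ 0.028
P(F | nonconforming) = 0.069825/0.120035 ≈ 0.582
P(B | nonconforming) = 0.01995/0.120035 ≈ 0.166
P(C | nonconforming) = 0.02176/0.120035 ≈ 0.181

A 0.042, E 0.028, F 0.582, B 0.166, C 0.181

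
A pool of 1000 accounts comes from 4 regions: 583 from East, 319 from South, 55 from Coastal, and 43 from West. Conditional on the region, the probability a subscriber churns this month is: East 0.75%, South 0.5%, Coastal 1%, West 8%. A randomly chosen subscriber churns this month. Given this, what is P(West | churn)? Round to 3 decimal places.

Prior × likelihood for each hypothesis:
  East: 0.583 × 0.0075 = 0.0043725
  South: 0.319 × 0.005 = 0.001595
  Coastal: 0.055 × 0.01 = 0.00055
  West: 0.043 × 0.08 = 0.00344
Total = 0.0099575.
P(West | evidence) = 0.00344 / 0.0099575 ≈ 0.345.

0.345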